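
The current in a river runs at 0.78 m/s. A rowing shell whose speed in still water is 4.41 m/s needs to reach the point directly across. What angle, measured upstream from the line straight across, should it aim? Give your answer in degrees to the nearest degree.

To cancel the current, the upstream component of the rowing shell's velocity must equal the flow: 4.41 sin θ = 0.78.
sin θ = 0.78 / 4.41 = 0.1769.
θ = arcsin(0.1769) = 10.188°.

10°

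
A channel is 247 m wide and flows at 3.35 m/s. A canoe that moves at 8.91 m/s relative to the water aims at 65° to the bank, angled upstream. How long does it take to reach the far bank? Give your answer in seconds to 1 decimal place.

The component of the canoe's velocity perpendicular to the bank is 8.91 × sin 65° = 8.075 m/s.
Only the cross-stream component determines the crossing time; the current contributes nothing perpendicular to the bank.
Time = 247 / 8.075 = 30.587 s.

30.6 s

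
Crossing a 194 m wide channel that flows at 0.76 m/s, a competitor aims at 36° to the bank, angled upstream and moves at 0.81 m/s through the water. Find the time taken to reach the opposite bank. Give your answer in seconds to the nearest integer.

407 s

The component of the competitor's velocity perpendicular to the bank is 0.81 × sin 36° = 0.476 m/s.
The current is parallel to the bank, so it does not affect the crossing time.
Time = 194 / 0.476 = 407.472 s.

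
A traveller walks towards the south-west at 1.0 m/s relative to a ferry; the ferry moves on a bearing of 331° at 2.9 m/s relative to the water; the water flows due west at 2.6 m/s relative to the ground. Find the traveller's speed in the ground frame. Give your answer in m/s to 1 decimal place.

5.1 m/s

In east/north components (m/s): traveller relative to ferry = (-0.707, -0.707); ferry relative to water = (-1.406, 2.536); water relative to ground = (-2.600, 0.000).
Sum = (-4.713, 1.829) m/s.
Speed = |(-4.713, 1.829)| = 5.056 m/s.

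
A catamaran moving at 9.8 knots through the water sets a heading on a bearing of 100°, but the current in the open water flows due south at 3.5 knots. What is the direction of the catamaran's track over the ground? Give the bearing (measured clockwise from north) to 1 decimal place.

118.3°

Taking east as x and north as y: velocity relative to the water = (9.651, -1.702) knots; the water relative to ground = (0.000, -3.500) knots.
Velocity relative to ground = (9.651, -1.702) + (0.000, -3.500) = (9.651, -5.202) knots.
Bearing = atan2(9.65, -5.20) = 118.32° clockwise from north.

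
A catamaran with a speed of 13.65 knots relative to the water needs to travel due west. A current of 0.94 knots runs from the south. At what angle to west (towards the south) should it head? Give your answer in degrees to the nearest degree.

The current pushes perpendicular to the desired track; the heading must have a component into the current equal to 0.94 knots: 13.65 sin θ = 0.94.
sin θ = 0.0689, so θ = 3.949°.

4°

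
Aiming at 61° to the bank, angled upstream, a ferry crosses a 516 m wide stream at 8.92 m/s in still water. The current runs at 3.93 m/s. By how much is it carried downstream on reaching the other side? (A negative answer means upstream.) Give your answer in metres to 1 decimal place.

Perpendicular speed = 7.802 m/s; crossing time = 516 / 7.802 = 66.140 s.
Net downstream speed = -0.395 m/s.
Drift = -0.395 × 66.140 = -26.092 m (upstream).

-26.1 m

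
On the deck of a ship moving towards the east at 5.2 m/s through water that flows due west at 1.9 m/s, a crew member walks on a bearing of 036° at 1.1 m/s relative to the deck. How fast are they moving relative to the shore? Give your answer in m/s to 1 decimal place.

4.0 m/s

In east/north components (m/s): crew member relative to ship = (0.647, 0.890); ship relative to water = (5.200, 0.000); water relative to ground = (-1.900, 0.000).
Sum = (3.947, 0.890) m/s.
Speed = |(3.947, 0.890)| = 4.046 m/s.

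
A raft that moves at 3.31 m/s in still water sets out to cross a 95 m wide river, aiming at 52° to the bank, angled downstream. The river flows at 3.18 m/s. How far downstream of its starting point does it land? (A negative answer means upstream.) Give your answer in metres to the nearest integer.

190 m

Perpendicular speed = 2.608 m/s; crossing time = 95 / 2.608 = 36.422 s.
Net downstream speed = 5.218 m/s.
Drift = 5.218 × 36.422 = 190.044 m (downstream).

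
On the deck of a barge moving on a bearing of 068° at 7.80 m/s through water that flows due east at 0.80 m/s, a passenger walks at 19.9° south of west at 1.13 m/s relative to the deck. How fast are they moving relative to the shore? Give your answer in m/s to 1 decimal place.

7.4 m/s

In east/north components (m/s): passenger relative to barge = (-1.063, -0.385); barge relative to water = (7.232, 2.922); water relative to ground = (0.800, 0.000).
Sum = (6.970, 2.537) m/s.
Speed = |(6.970, 2.537)| = 7.417 m/s.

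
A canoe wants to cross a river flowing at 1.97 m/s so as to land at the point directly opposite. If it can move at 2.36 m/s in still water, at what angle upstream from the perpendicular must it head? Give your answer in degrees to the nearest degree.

To cancel the current, the upstream component of the canoe's velocity must equal the flow: 2.36 sin θ = 1.97.
sin θ = 1.97 / 2.36 = 0.8347.
θ = arcsin(0.8347) = 56.589°.

57°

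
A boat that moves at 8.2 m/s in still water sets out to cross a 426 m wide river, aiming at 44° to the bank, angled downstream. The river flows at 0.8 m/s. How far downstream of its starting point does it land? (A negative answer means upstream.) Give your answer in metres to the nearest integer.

Perpendicular speed = 5.696 m/s; crossing time = 426 / 5.696 = 74.787 s.
Net downstream speed = 6.699 m/s.
Drift = 6.699 × 74.787 = 500.965 m (downstream).

501 m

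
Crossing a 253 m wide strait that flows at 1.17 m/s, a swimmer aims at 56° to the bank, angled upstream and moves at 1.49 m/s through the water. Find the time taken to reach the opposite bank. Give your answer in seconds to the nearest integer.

205 s

The component of the swimmer's velocity perpendicular to the bank is 1.49 × sin 56° = 1.235 m/s.
Only the cross-stream component determines the crossing time; the current contributes nothing perpendicular to the bank.
Time = 253 / 1.235 = 204.814 s.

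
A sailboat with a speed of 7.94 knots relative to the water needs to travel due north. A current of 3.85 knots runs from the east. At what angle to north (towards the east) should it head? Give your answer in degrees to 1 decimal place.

29.0°

The current pushes perpendicular to the desired track; the heading must have a component into the current equal to 3.85 knots: 7.94 sin θ = 3.85.
sin θ = 0.4849, so θ = 29.005°.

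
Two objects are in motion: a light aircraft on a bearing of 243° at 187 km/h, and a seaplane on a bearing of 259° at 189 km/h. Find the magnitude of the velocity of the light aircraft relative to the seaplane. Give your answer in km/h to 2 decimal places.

Taking east as x and north as y: light aircraft velocity = (-166.618, -84.896) km/h; seaplane velocity = (-185.528, -36.063) km/h.
Velocity of light aircraft relative to seaplane = (-166.618, -84.896) − (-185.528, -36.063) = (18.909, -48.833) km/h.
Magnitude = |(18.909, -48.833)| = 52.367 km/h.

52.37 km/h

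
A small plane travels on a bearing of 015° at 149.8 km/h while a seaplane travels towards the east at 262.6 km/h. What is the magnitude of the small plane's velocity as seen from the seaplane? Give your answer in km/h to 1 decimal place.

266.5 km/h

Taking east as x and north as y: small plane velocity = (38.771, 144.696) km/h; seaplane velocity = (262.600, 0.000) km/h.
Velocity of small plane relative to seaplane = (38.771, 144.696) − (262.600, 0.000) = (-223.829, 144.696) km/h.
Magnitude = |(-223.829, 144.696)| = 266.526 km/h.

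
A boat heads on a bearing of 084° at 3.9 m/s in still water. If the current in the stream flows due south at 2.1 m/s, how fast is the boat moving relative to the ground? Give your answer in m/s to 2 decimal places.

4.23 m/s

Taking east as x and north as y: velocity relative to the water = (3.879, 0.408) m/s; the water relative to ground = (0.000, -2.100) m/s.
Velocity relative to ground = (3.879, 0.408) + (0.000, -2.100) = (3.879, -1.692) m/s.
Speed = |(3.879, -1.692)| = 4.232 m/s.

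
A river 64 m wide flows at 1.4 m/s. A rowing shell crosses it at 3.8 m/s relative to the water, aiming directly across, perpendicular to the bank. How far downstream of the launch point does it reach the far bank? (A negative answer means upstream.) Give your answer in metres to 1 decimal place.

23.6 m

Perpendicular speed = 3.800 m/s; crossing time = 64 / 3.800 = 16.842 s.
Net downstream speed = 1.400 m/s.
Drift = 1.400 × 16.842 = 23.579 m (downstream).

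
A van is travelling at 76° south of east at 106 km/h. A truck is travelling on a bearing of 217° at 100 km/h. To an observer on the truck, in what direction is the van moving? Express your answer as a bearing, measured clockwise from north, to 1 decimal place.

105.0°

Taking east as x and north as y: van velocity = (25.644, -102.851) km/h; truck velocity = (-60.182, -79.864) km/h.
Velocity of van relative to truck = (25.644, -102.851) − (-60.182, -79.864) = (85.825, -22.988) km/h.
Bearing = atan2(85.83, -22.99) = 104.99° clockwise from north.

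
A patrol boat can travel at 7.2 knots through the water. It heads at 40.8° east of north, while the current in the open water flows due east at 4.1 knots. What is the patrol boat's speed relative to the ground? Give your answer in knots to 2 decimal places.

10.36 knots

Taking east as x and north as y: velocity relative to the water = (4.705, 5.450) knots; the water relative to ground = (4.100, 0.000) knots.
Velocity relative to ground = (4.705, 5.450) + (4.100, 0.000) = (8.805, 5.450) knots.
Speed = |(8.805, 5.450)| = 10.355 knots.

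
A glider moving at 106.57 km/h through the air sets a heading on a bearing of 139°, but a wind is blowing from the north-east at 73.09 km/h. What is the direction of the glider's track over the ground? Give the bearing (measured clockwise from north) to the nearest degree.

172°

Taking east as x and north as y: velocity relative to the air = (69.916, -80.429) km/h; the air relative to ground = (-51.682, -51.682) km/h.
Velocity relative to ground = (69.916, -80.429) + (-51.682, -51.682) = (18.234, -132.112) km/h.
Bearing = atan2(18.23, -132.11) = 172.14° clockwise from north.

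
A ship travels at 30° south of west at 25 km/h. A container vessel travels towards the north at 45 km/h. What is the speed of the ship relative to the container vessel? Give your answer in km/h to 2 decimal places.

Taking east as x and north as y: ship velocity = (-21.651, -12.500) km/h; container vessel velocity = (0.000, 45.000) km/h.
Velocity of ship relative to container vessel = (-21.651, -12.500) − (0.000, 45.000) = (-21.651, -57.500) km/h.
Magnitude = |(-21.651, -57.500)| = 61.441 km/h.

61.44 km/h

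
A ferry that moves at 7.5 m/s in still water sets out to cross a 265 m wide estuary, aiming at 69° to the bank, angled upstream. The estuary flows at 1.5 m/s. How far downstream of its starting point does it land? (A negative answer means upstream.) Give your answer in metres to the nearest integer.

-45 m

Perpendicular speed = 7.002 m/s; crossing time = 265 / 7.002 = 37.847 s.
Net downstream speed = -1.188 m/s.
Drift = -1.188 × 37.847 = -44.953 m (upstream).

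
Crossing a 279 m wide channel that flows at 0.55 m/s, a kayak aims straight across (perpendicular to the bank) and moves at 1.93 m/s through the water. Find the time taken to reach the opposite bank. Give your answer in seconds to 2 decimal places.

144.56 s

The component of the kayak's velocity perpendicular to the bank is 1.93 m/s.
Only the cross-stream component determines the crossing time; the current contributes nothing perpendicular to the bank.
Time = 279 / 1.930 = 144.560 s.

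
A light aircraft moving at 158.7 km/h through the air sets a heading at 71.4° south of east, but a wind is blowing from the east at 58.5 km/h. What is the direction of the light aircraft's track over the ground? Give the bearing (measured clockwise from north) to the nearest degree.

Taking east as x and north as y: velocity relative to the air = (50.619, -150.411) km/h; the air relative to ground = (-58.500, 0.000) km/h.
Velocity relative to ground = (50.619, -150.411) + (-58.500, 0.000) = (-7.881, -150.411) km/h.
Bearing = atan2(-7.88, -150.41) = 183.00° clockwise from north.

183°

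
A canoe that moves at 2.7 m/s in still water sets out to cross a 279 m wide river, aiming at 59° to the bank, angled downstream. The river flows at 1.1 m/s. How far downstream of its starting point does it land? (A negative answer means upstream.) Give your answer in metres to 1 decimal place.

300.2 m

Perpendicular speed = 2.314 m/s; crossing time = 279 / 2.314 = 120.552 s.
Net downstream speed = 2.491 m/s.
Drift = 2.491 × 120.552 = 300.247 m (downstream).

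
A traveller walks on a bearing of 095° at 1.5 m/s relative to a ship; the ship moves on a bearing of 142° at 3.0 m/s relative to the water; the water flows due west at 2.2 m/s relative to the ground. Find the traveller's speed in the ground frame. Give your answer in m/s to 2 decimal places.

In east/north components (m/s): traveller relative to ship = (1.494, -0.131); ship relative to water = (1.847, -2.364); water relative to ground = (-2.200, 0.000).
Sum = (1.141, -2.495) m/s.
Speed = |(1.141, -2.495)| = 2.743 m/s.

2.74 m/s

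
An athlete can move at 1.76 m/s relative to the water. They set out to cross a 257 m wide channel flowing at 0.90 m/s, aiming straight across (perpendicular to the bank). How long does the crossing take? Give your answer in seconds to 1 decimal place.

The component of the athlete's velocity perpendicular to the bank is 1.76 m/s.
The flow acts along the bank and has no component across it.
Time = 257 / 1.760 = 146.023 s.

146.0 s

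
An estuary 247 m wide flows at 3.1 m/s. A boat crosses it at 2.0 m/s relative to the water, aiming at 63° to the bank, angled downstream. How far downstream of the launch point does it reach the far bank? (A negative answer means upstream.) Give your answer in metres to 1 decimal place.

555.5 m

Perpendicular speed = 1.782 m/s; crossing time = 247 / 1.782 = 138.607 s.
Net downstream speed = 4.008 m/s.
Drift = 4.008 × 138.607 = 555.535 m (downstream).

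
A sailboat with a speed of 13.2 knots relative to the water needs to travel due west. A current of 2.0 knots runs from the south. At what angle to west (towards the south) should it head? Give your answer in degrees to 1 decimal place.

The current pushes perpendicular to the desired track; the heading must have a component into the current equal to 2.0 knots: 13.2 sin θ = 2.0.
sin θ = 0.1515, so θ = 8.715°.

8.7°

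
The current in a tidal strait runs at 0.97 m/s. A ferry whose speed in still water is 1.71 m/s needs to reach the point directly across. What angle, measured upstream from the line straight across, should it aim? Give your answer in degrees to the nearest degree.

35°

To cancel the current, the upstream component of the ferry's velocity must equal the flow: 1.71 sin θ = 0.97.
sin θ = 0.97 / 1.71 = 0.5673.
θ = arcsin(0.5673) = 34.559°.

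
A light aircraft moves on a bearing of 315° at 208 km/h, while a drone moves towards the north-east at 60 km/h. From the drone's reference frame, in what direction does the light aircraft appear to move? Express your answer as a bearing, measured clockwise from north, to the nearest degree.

Taking east as x and north as y: light aircraft velocity = (-147.078, 147.078) km/h; drone velocity = (42.426, 42.426) km/h.
Velocity of light aircraft relative to drone = (-147.078, 147.078) − (42.426, 42.426) = (-189.505, 104.652) km/h.
Bearing = atan2(-189.50, 104.65) = 298.91° clockwise from north.

299°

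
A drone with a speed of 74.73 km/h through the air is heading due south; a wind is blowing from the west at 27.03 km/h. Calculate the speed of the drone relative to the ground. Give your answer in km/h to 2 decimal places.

79.47 km/h

Taking east as x and north as y: velocity relative to the air = (0.000, -74.730) km/h; the air relative to ground = (27.030, 0.000) km/h.
Velocity relative to ground = (0.000, -74.730) + (27.030, 0.000) = (27.030, -74.730) km/h.
Speed = |(27.030, -74.730)| = 79.468 km/h.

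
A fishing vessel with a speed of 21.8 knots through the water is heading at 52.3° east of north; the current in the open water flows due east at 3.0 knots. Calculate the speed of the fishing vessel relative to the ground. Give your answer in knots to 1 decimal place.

Taking east as x and north as y: velocity relative to the water = (17.249, 13.331) knots; the water relative to ground = (3.000, 0.000) knots.
Velocity relative to ground = (17.249, 13.331) + (3.000, 0.000) = (20.249, 13.331) knots.
Speed = |(20.249, 13.331)| = 24.243 knots.

24.2 knots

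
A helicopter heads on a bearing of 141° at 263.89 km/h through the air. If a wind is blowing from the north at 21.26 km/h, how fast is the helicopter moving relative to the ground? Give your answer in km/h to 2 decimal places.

280.73 km/h

Taking east as x and north as y: velocity relative to the air = (166.071, -205.081) km/h; the air relative to ground = (0.000, -21.260) km/h.
Velocity relative to ground = (166.071, -205.081) + (0.000, -21.260) = (166.071, -226.341) km/h.
Speed = |(166.071, -226.341)| = 280.731 km/h.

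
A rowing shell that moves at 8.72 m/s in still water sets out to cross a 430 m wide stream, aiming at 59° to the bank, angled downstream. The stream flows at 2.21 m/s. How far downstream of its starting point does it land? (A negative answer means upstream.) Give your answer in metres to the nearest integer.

Perpendicular speed = 7.474 m/s; crossing time = 430 / 7.474 = 57.529 s.
Net downstream speed = 6.701 m/s.
Drift = 6.701 × 57.529 = 385.509 m (downstream).

386 m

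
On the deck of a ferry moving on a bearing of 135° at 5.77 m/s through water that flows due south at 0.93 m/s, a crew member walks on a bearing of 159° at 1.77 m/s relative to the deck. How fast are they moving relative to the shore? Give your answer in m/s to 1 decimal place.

8.2 m/s

In east/north components (m/s): crew member relative to ferry = (0.634, -1.652); ferry relative to water = (4.080, -4.080); water relative to ground = (0.000, -0.930).
Sum = (4.714, -6.662) m/s.
Speed = |(4.714, -6.662)| = 8.162 m/s.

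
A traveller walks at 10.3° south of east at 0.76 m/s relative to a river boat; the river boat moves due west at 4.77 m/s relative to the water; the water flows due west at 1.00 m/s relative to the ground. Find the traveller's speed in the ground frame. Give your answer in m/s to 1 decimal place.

In east/north components (m/s): traveller relative to river boat = (0.748, -0.136); river boat relative to water = (-4.770, 0.000); water relative to ground = (-1.000, 0.000).
Sum = (-5.022, -0.136) m/s.
Speed = |(-5.022, -0.136)| = 5.024 m/s.

5.0 m/s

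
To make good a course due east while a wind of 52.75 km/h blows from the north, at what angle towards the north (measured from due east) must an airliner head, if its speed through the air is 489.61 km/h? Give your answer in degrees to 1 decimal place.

6.2°

The wind pushes perpendicular to the desired track; the heading must have a component into the wind equal to 52.75 km/h: 489.61 sin θ = 52.75.
sin θ = 0.1077, so θ = 6.185°.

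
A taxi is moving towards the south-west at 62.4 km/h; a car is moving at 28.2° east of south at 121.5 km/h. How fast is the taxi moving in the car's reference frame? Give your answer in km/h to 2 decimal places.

119.47 km/h

Taking east as x and north as y: taxi velocity = (-44.123, -44.123) km/h; car velocity = (57.415, -107.078) km/h.
Velocity of taxi relative to car = (-44.123, -44.123) − (57.415, -107.078) = (-101.538, 62.955) km/h.
Magnitude = |(-101.538, 62.955)| = 119.471 km/h.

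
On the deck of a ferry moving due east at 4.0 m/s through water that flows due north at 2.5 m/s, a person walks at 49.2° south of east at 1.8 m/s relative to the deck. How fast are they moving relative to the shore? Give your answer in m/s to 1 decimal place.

5.3 m/s

In east/north components (m/s): person relative to ferry = (1.176, -1.363); ferry relative to water = (4.000, 0.000); water relative to ground = (0.000, 2.500).
Sum = (5.176, 1.137) m/s.
Speed = |(5.176, 1.137)| = 5.300 m/s.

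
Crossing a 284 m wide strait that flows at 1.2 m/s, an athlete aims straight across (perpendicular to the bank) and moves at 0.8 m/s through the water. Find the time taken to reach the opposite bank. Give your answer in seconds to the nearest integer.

355 s

The component of the athlete's velocity perpendicular to the bank is 0.8 m/s.
The flow acts along the bank and has no component across it.
Time = 284 / 0.800 = 355.000 s.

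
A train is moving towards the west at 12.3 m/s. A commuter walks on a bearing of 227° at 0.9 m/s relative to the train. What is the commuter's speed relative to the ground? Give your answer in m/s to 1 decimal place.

13.0 m/s

Taking east as x and north as y: train velocity = (-12.300, 0.000) m/s; commuter velocity relative to train = (-0.658, -0.614) m/s.
Velocity relative to ground = (-12.300, 0.000) + (-0.658, -0.614) = (-12.958, -0.614) m/s.
Speed = |(-12.958, -0.614)| = 12.973 m/s.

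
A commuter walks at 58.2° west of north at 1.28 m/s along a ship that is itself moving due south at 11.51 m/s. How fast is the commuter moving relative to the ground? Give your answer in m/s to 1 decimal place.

10.9 m/s

Taking east as x and north as y: ship velocity = (0.000, -11.510) m/s; commuter velocity relative to ship = (-1.088, 0.675) m/s.
Velocity relative to ground = (0.000, -11.510) + (-1.088, 0.675) = (-1.088, -10.835) m/s.
Speed = |(-1.088, -10.835)| = 10.890 m/s.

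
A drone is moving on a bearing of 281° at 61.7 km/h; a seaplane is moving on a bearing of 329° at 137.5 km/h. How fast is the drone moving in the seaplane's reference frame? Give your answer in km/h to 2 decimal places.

Taking east as x and north as y: drone velocity = (-60.566, 11.773) km/h; seaplane velocity = (-70.818, 117.861) km/h.
Velocity of drone relative to seaplane = (-60.566, 11.773) − (-70.818, 117.861) = (10.251, -106.088) km/h.
Magnitude = |(10.251, -106.088)| = 106.582 km/h.

106.58 km/h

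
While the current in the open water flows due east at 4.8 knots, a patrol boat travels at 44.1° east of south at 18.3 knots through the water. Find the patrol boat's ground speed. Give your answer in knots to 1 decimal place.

21.9 knots

Taking east as x and north as y: velocity relative to the water = (12.735, -13.142) knots; the water relative to ground = (4.800, 0.000) knots.
Velocity relative to ground = (12.735, -13.142) + (4.800, 0.000) = (17.535, -13.142) knots.
Speed = |(17.535, -13.142)| = 21.913 knots.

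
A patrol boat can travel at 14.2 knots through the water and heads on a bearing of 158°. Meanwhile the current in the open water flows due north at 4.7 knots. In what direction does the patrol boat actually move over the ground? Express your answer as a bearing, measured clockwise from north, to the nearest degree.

Taking east as x and north as y: velocity relative to the water = (5.319, -13.166) knots; the water relative to ground = (0.000, 4.700) knots.
Velocity relative to ground = (5.319, -13.166) + (0.000, 4.700) = (5.319, -8.466) knots.
Bearing = atan2(5.32, -8.47) = 147.86° clockwise from north.

148°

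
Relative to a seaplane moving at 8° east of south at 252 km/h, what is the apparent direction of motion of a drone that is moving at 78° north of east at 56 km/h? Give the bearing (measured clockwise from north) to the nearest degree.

Taking east as x and north as y: drone velocity = (11.643, 54.776) km/h; seaplane velocity = (35.072, -249.548) km/h.
Velocity of drone relative to seaplane = (11.643, 54.776) − (35.072, -249.548) = (-23.429, 304.324) km/h.
Bearing = atan2(-23.43, 304.32) = 355.60° clockwise from north.

356°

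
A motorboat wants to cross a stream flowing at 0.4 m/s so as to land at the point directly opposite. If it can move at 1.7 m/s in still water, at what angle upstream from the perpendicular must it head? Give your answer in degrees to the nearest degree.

To cancel the current, the upstream component of the motorboat's velocity must equal the flow: 1.7 sin θ = 0.4.
sin θ = 0.4 / 1.7 = 0.2353.
θ = arcsin(0.2353) = 13.609°.

14°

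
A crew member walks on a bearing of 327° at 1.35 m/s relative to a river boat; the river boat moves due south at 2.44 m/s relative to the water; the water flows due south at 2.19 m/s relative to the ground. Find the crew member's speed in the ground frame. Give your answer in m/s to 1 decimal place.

In east/north components (m/s): crew member relative to river boat = (-0.735, 1.132); river boat relative to water = (0.000, -2.440); water relative to ground = (0.000, -2.190).
Sum = (-0.735, -3.498) m/s.
Speed = |(-0.735, -3.498)| = 3.574 m/s.

3.6 m/s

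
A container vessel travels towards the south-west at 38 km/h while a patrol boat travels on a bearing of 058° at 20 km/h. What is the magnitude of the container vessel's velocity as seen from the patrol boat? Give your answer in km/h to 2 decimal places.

Taking east as x and north as y: container vessel velocity = (-26.870, -26.870) km/h; patrol boat velocity = (16.961, 10.598) km/h.
Velocity of container vessel relative to patrol boat = (-26.870, -26.870) − (16.961, 10.598) = (-43.831, -37.468) km/h.
Magnitude = |(-43.831, -37.468)| = 57.663 km/h.

57.66 km/h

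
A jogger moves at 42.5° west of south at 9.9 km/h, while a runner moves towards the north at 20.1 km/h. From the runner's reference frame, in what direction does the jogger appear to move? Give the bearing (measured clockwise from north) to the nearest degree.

Taking east as x and north as y: jogger velocity = (-6.688, -7.299) km/h; runner velocity = (0.000, 20.100) km/h.
Velocity of jogger relative to runner = (-6.688, -7.299) − (0.000, 20.100) = (-6.688, -27.399) km/h.
Bearing = atan2(-6.69, -27.40) = 193.72° clockwise from north.

194°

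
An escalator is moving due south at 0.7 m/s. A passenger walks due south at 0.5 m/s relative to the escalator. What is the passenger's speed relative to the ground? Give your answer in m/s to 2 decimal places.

Taking east as x and north as y: escalator velocity = (0.000, -0.700) m/s; passenger velocity relative to escalator = (0.000, -0.500) m/s.
Velocity relative to ground = (0.000, -0.700) + (0.000, -0.500) = (0.000, -1.200) m/s.
Speed = |(0.000, -1.200)| = 1.200 m/s.

1.20 m/s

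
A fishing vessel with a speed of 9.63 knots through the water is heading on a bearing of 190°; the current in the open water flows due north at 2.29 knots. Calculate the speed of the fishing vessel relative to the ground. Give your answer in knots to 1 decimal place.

Taking east as x and north as y: velocity relative to the water = (-1.672, -9.484) knots; the water relative to ground = (0.000, 2.290) knots.
Velocity relative to ground = (-1.672, -9.484) + (0.000, 2.290) = (-1.672, -7.194) knots.
Speed = |(-1.672, -7.194)| = 7.386 knots.

7.4 knots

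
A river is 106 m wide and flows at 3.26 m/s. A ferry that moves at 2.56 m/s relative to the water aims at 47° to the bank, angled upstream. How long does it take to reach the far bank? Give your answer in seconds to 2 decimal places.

56.62 s

The component of the ferry's velocity perpendicular to the bank is 2.56 × sin 47° = 1.872 m/s.
Only the cross-stream component determines the crossing time; the current contributes nothing perpendicular to the bank.
Time = 106 / 1.872 = 56.616 s.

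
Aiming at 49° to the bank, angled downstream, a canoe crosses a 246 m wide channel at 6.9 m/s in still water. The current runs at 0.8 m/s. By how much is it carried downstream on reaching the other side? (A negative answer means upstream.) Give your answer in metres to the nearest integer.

Perpendicular speed = 5.207 m/s; crossing time = 246 / 5.207 = 47.240 s.
Net downstream speed = 5.327 m/s.
Drift = 5.327 × 47.240 = 251.636 m (downstream).

252 m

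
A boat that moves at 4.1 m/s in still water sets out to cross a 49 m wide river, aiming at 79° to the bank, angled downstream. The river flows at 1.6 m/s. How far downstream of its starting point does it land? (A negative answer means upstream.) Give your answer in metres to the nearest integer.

29 m

Perpendicular speed = 4.025 m/s; crossing time = 49 / 4.025 = 12.175 s.
Net downstream speed = 2.382 m/s.
Drift = 2.382 × 12.175 = 29.004 m (downstream).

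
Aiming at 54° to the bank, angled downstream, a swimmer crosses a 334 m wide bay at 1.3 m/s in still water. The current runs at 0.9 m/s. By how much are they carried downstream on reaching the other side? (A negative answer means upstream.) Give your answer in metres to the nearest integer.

528 m

Perpendicular speed = 1.052 m/s; crossing time = 334 / 1.052 = 317.574 s.
Net downstream speed = 1.664 m/s.
Drift = 1.664 × 317.574 = 528.482 m (downstream).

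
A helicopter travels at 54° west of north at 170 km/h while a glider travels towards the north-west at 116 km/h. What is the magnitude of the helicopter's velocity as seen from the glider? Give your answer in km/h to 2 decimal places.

Taking east as x and north as y: helicopter velocity = (-137.533, 99.923) km/h; glider velocity = (-82.024, 82.024) km/h.
Velocity of helicopter relative to glider = (-137.533, 99.923) − (-82.024, 82.024) = (-55.509, 17.899) km/h.
Magnitude = |(-55.509, 17.899)| = 58.323 km/h.

58.32 km/h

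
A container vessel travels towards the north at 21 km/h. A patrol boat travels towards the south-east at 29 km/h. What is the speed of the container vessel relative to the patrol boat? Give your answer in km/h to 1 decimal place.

46.3 km/h

Taking east as x and north as y: container vessel velocity = (0.000, 21.000) km/h; patrol boat velocity = (20.506, -20.506) km/h.
Velocity of container vessel relative to patrol boat = (0.000, 21.000) − (20.506, -20.506) = (-20.506, 41.506) km/h.
Magnitude = |(-20.506, 41.506)| = 46.295 km/h.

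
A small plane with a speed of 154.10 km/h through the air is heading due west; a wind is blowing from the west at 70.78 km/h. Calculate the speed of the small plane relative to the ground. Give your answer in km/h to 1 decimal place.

83.3 km/h

Taking east as x and north as y: velocity relative to the air = (-154.100, 0.000) km/h; the air relative to ground = (70.780, 0.000) km/h.
Velocity relative to ground = (-154.100, 0.000) + (70.780, 0.000) = (-83.320, 0.000) km/h.
Speed = |(-83.320, 0.000)| = 83.320 km/h.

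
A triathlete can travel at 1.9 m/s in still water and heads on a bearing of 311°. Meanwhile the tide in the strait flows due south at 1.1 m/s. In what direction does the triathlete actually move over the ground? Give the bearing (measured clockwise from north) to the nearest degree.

Taking east as x and north as y: velocity relative to the water = (-1.434, 1.247) m/s; the water relative to ground = (0.000, -1.100) m/s.
Velocity relative to ground = (-1.434, 1.247) + (0.000, -1.100) = (-1.434, 0.147) m/s.
Bearing = atan2(-1.43, 0.15) = 275.83° clockwise from north.

276°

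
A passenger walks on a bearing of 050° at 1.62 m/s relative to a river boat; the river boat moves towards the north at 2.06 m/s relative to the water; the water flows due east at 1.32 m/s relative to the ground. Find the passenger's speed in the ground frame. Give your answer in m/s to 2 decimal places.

4.02 m/s

In east/north components (m/s): passenger relative to river boat = (1.241, 1.041); river boat relative to water = (0.000, 2.060); water relative to ground = (1.320, 0.000).
Sum = (2.561, 3.101) m/s.
Speed = |(2.561, 3.101)| = 4.022 m/s.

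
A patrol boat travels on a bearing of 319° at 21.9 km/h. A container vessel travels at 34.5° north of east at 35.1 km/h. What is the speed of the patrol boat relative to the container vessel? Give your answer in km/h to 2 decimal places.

Taking east as x and north as y: patrol boat velocity = (-14.368, 16.528) km/h; container vessel velocity = (28.927, 19.881) km/h.
Velocity of patrol boat relative to container vessel = (-14.368, 16.528) − (28.927, 19.881) = (-43.295, -3.353) km/h.
Magnitude = |(-43.295, -3.353)| = 43.424 km/h.

43.42 km/h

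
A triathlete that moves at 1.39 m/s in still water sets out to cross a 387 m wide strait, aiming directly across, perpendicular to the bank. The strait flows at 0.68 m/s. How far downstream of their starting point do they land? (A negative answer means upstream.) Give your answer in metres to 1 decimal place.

Perpendicular speed = 1.390 m/s; crossing time = 387 / 1.390 = 278.417 s.
Net downstream speed = 0.680 m/s.
Drift = 0.680 × 278.417 = 189.324 m (downstream).

189.3 m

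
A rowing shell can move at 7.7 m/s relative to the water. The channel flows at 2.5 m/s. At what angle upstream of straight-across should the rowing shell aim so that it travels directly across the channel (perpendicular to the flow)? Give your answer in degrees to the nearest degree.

19°

To cancel the current, the upstream component of the rowing shell's velocity must equal the flow: 7.7 sin θ = 2.5.
sin θ = 2.5 / 7.7 = 0.3247.
θ = arcsin(0.3247) = 18.946°.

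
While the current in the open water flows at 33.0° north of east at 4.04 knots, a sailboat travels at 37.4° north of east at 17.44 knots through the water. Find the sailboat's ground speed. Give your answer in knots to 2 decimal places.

21.47 knots

Taking east as x and north as y: velocity relative to the water = (13.855, 10.593) knots; the water relative to ground = (3.388, 2.200) knots.
Velocity relative to ground = (13.855, 10.593) + (3.388, 2.200) = (17.243, 12.793) knots.
Speed = |(17.243, 12.793)| = 21.470 knots.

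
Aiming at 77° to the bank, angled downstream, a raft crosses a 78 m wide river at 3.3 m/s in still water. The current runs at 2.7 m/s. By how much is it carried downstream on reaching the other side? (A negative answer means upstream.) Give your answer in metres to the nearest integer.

84 m

Perpendicular speed = 3.215 m/s; crossing time = 78 / 3.215 = 24.258 s.
Net downstream speed = 3.442 m/s.
Drift = 3.442 × 24.258 = 83.505 m (downstream).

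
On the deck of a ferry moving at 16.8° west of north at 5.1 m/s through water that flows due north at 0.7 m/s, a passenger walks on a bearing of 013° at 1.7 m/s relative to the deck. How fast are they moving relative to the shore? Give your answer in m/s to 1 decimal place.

In east/north components (m/s): passenger relative to ferry = (0.382, 1.656); ferry relative to water = (-1.474, 4.882); water relative to ground = (0.000, 0.700).
Sum = (-1.092, 7.239) m/s.
Speed = |(-1.092, 7.239)| = 7.321 m/s.

7.3 m/s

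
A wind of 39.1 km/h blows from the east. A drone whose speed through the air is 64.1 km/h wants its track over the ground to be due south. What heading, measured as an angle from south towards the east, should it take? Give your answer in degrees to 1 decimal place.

The wind pushes perpendicular to the desired track; the heading must have a component into the wind equal to 39.1 km/h: 64.1 sin θ = 39.1.
sin θ = 0.6100, so θ = 37.588°.

37.6°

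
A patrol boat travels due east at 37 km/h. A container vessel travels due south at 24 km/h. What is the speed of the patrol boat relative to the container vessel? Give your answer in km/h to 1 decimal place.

44.1 km/h

Taking east as x and north as y: patrol boat velocity = (37.000, 0.000) km/h; container vessel velocity = (0.000, -24.000) km/h.
Velocity of patrol boat relative to container vessel = (37.000, 0.000) − (0.000, -24.000) = (37.000, 24.000) km/h.
Magnitude = |(37.000, 24.000)| = 44.102 km/h.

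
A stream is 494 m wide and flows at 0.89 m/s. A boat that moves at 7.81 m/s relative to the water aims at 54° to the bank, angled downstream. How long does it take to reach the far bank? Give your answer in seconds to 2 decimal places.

78.18 s

The component of the boat's velocity perpendicular to the bank is 7.81 × sin 54° = 6.318 m/s.
The current is parallel to the bank, so it does not affect the crossing time.
Time = 494 / 6.318 = 78.184 s.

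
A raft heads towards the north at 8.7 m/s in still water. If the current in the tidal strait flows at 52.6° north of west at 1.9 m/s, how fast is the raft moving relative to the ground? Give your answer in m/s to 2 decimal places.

10.27 m/s

Taking east as x and north as y: velocity relative to the water = (0.000, 8.700) m/s; the water relative to ground = (-1.154, 1.509) m/s.
Velocity relative to ground = (0.000, 8.700) + (-1.154, 1.509) = (-1.154, 10.209) m/s.
Speed = |(-1.154, 10.209)| = 10.274 m/s.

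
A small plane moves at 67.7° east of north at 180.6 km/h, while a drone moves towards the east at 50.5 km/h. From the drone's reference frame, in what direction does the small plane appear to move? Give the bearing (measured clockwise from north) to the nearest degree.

060°

Taking east as x and north as y: small plane velocity = (167.093, 68.530) km/h; drone velocity = (50.500, 0.000) km/h.
Velocity of small plane relative to drone = (167.093, 68.530) − (50.500, 0.000) = (116.593, 68.530) km/h.
Bearing = atan2(116.59, 68.53) = 59.55° clockwise from north.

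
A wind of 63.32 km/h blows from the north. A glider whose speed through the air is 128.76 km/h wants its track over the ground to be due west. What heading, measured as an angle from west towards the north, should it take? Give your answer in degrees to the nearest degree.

The wind pushes perpendicular to the desired track; the heading must have a component into the wind equal to 63.32 km/h: 128.76 sin θ = 63.32.
sin θ = 0.4918, so θ = 29.457°.

29°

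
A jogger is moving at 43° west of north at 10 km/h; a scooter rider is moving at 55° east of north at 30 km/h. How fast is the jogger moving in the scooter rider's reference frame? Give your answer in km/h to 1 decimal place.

32.9 km/h

Taking east as x and north as y: jogger velocity = (-6.820, 7.314) km/h; scooter rider velocity = (24.575, 17.207) km/h.
Velocity of jogger relative to scooter rider = (-6.820, 7.314) − (24.575, 17.207) = (-31.395, -9.894) km/h.
Magnitude = |(-31.395, -9.894)| = 32.917 km/h.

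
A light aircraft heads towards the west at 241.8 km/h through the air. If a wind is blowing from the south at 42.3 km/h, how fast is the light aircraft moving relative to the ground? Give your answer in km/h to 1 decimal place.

Taking east as x and north as y: velocity relative to the air = (-241.800, 0.000) km/h; the air relative to ground = (0.000, 42.300) km/h.
Velocity relative to ground = (-241.800, 0.000) + (0.000, 42.300) = (-241.800, 42.300) km/h.
Speed = |(-241.800, 42.300)| = 245.472 km/h.

245.5 km/h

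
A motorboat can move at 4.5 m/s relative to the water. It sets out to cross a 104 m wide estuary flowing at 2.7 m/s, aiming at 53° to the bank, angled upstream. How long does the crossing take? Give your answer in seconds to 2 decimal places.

The component of the motorboat's velocity perpendicular to the bank is 4.5 × sin 53° = 3.594 m/s.
The current is parallel to the bank, so it does not affect the crossing time.
Time = 104 / 3.594 = 28.938 s.

28.94 s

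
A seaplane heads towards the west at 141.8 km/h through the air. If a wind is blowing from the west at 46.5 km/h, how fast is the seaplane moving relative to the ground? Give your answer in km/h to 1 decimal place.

95.3 km/h

Taking east as x and north as y: velocity relative to the air = (-141.800, 0.000) km/h; the air relative to ground = (46.500, 0.000) km/h.
Velocity relative to ground = (-141.800, 0.000) + (46.500, 0.000) = (-95.300, 0.000) km/h.
Speed = |(-95.300, 0.000)| = 95.300 km/h.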